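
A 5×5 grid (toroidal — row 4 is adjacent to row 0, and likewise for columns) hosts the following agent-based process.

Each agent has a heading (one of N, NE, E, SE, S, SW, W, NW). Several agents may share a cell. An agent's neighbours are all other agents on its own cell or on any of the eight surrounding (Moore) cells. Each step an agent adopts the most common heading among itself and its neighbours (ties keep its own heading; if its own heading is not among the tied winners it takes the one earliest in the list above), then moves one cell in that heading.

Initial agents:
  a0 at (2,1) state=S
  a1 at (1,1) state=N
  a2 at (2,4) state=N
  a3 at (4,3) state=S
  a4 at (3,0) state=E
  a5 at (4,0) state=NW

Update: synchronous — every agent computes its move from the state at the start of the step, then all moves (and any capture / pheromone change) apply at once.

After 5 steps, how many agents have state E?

1

t=1: a0@(3,1):S a1@(0,1):N a2@(1,4):N a3@(0,3):S a4@(3,1):E a5@(3,4):NW
t=2: a0@(4,1):S a1@(4,1):N a2@(0,4):N a3@(1,3):S a4@(3,2):E a5@(2,3):NW
t=3: a0@(0,1):S a1@(3,1):N a2@(4,4):N a3@(2,3):S a4@(3,3):E a5@(1,2):NW
t=4: a0@(1,1):S a1@(2,1):N a2@(3,4):N a3@(3,3):S a4@(3,4):E a5@(2,2):S
t=5: a0@(2,1):S a1@(3,1):S a2@(2,4):N a3@(4,3):S a4@(3,0):E a5@(3,2):S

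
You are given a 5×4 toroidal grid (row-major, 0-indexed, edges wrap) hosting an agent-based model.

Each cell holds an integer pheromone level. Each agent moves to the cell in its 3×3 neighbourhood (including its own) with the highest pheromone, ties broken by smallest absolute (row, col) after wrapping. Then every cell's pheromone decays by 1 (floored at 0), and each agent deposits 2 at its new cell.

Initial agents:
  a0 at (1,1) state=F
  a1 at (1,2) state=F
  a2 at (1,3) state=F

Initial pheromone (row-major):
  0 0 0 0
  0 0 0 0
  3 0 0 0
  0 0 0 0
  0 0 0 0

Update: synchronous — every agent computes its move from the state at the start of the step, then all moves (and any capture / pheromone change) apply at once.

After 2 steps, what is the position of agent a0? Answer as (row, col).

t=1: a0@(2,0) a1@(0,1) a2@(2,0) | pheromone: 0 2 0 0 / 0 0 0 0 / 6 0 0 0 / 0 0 0 0 / 0 0 0 0
t=2: a0@(2,0) a1@(0,1) a2@(2,0) | pheromone: 0 3 0 0 / 0 0 0 0 / 9 0 0 0 / 0 0 0 0 / 0 0 0 0

(2, 0)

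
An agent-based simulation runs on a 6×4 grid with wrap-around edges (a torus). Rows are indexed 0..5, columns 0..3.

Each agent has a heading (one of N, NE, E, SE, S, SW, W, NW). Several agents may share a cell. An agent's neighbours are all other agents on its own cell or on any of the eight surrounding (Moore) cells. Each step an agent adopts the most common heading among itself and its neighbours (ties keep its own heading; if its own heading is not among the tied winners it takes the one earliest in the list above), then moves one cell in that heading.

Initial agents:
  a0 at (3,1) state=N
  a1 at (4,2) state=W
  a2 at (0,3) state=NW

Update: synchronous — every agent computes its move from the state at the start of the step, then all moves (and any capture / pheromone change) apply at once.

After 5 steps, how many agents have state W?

t=1: a0@(2,1):N a1@(4,1):W a2@(5,2):NW
t=2: a0@(1,1):N a1@(4,0):W a2@(4,1):NW
t=3: a0@(0,1):N a1@(4,3):W a2@(3,0):NW
t=4: a0@(5,1):N a1@(4,2):W a2@(2,3):NW
t=5: a0@(4,1):N a1@(4,1):W a2@(1,2):NW

1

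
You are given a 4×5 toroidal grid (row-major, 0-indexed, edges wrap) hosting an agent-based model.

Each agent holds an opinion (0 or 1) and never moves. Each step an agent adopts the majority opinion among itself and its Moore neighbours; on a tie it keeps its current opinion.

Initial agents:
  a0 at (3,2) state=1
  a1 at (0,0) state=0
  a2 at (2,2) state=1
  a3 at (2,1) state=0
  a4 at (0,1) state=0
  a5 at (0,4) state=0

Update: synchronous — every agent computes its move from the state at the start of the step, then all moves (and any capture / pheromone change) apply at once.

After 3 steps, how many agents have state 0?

t=1: a0@(3,2):1 a1@(0,0):0 a2@(2,2):1 a3@(2,1):1 a4@(0,1):0 a5@(0,4):0
t=2: (unchanged — steady state)

3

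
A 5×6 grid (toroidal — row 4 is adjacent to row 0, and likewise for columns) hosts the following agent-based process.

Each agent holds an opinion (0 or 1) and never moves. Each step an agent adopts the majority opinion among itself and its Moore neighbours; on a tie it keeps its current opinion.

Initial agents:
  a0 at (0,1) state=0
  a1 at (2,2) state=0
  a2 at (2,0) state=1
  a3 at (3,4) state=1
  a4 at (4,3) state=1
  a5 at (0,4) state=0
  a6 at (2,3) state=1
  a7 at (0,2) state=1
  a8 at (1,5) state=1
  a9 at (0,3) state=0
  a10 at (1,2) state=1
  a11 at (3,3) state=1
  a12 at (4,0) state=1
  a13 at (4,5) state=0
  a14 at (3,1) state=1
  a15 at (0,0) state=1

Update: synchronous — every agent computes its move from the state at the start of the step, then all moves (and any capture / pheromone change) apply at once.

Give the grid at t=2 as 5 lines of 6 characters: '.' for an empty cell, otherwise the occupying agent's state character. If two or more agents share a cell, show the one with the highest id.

t=1: a0@(0,1):1 a1@(2,2):1 a2@(2,0):1 a3@(3,4):1 a4@(4,3):1 a5@(0,4):0 a6@(2,3):1 a7@(0,2):1 a8@(1,5):1 a9@(0,3):1 a10@(1,2):1 a11@(3,3):1 a12@(4,0):1 a13@(4,5):1 a14@(3,1):1 a15@(0,0):1
t=2: a0@(0,1):1 a1@(2,2):1 a2@(2,0):1 a3@(3,4):1 a4@(4,3):1 a5@(0,4):1 a6@(2,3):1 a7@(0,2):1 a8@(1,5):1 a9@(0,3):1 a10@(1,2):1 a11@(3,3):1 a12@(4,0):1 a13@(4,5):1 a14@(3,1):1 a15@(0,0):1

11111.
..1..1
1.11..
.1.11.
1..1.1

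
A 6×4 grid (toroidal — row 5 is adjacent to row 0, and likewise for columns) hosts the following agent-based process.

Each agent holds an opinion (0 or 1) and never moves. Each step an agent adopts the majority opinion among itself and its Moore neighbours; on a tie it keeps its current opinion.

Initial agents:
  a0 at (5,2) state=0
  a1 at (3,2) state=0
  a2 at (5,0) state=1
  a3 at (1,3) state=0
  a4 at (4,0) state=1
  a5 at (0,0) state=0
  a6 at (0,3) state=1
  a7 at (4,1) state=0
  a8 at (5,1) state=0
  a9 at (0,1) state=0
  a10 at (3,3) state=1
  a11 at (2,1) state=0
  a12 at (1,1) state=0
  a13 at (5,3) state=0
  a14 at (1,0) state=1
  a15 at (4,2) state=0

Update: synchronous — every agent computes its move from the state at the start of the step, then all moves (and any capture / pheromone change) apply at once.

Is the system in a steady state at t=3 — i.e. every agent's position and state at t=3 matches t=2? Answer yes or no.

no

t=1: a0@(5,2):0 a1@(3,2):0 a2@(5,0):0 a3@(1,3):0 a4@(4,0):1 a5@(0,0):0 a6@(0,3):0 a7@(4,1):0 a8@(5,1):0 a9@(0,1):0 a10@(3,3):1 a11@(2,1):0 a12@(1,1):0 a13@(5,3):0 a14@(1,0):0 a15@(4,2):0
t=2: a0@(5,2):0 a1@(3,2):0 a2@(5,0):0 a3@(1,3):0 a4@(4,0):0 a5@(0,0):0 a6@(0,3):0 a7@(4,1):0 a8@(5,1):0 a9@(0,1):0 a10@(3,3):1 a11@(2,1):0 a12@(1,1):0 a13@(5,3):0 a14@(1,0):0 a15@(4,2):0
t=3: a0@(5,2):0 a1@(3,2):0 a2@(5,0):0 a3@(1,3):0 a4@(4,0):0 a5@(0,0):0 a6@(0,3):0 a7@(4,1):0 a8@(5,1):0 a9@(0,1):0 a10@(3,3):0 a11@(2,1):0 a12@(1,1):0 a13@(5,3):0 a14@(1,0):0 a15@(4,2):0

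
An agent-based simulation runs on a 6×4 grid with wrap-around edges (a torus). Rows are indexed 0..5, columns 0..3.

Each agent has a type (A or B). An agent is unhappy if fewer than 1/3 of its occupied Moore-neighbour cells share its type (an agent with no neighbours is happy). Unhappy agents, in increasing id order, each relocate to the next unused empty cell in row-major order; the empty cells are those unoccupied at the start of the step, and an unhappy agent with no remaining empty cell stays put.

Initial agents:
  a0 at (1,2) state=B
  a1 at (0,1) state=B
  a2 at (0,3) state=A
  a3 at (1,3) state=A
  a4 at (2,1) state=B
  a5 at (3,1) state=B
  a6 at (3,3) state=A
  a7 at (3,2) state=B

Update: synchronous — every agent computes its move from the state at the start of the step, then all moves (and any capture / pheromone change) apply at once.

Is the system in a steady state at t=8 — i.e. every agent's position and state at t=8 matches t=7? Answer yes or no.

yes

t=1: a0@(1,2):B a1@(0,1):B a2@(0,3):A a3@(1,3):A a4@(2,1):B a5@(3,1):B a6@(0,0):A a7@(3,2):B
t=2: (unchanged — steady state)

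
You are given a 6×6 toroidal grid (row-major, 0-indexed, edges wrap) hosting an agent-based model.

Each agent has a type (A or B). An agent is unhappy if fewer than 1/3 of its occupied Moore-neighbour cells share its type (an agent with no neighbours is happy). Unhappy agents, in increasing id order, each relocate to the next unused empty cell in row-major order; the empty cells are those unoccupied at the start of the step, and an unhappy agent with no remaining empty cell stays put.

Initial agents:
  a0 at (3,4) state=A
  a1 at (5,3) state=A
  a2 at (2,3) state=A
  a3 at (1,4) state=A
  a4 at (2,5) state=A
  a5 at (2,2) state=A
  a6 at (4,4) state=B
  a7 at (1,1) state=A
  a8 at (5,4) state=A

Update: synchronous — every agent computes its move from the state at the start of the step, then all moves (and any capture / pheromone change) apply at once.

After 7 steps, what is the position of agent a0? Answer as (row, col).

(3, 4)

t=1: a0@(3,4):A a1@(5,3):A a2@(2,3):A a3@(1,4):A a4@(2,5):A a5@(2,2):A a6@(0,0):B a7@(1,1):A a8@(5,4):A
t=2: a0@(3,4):A a1@(5,3):A a2@(2,3):A a3@(1,4):A a4@(2,5):A a5@(2,2):A a6@(0,1):B a7@(1,1):A a8@(5,4):A
t=3: a0@(3,4):A a1@(5,3):A a2@(2,3):A a3@(1,4):A a4@(2,5):A a5@(2,2):A a6@(0,0):B a7@(1,1):A a8@(5,4):A
t=4: a0@(3,4):A a1@(5,3):A a2@(2,3):A a3@(1,4):A a4@(2,5):A a5@(2,2):A a6@(0,1):B a7@(1,1):A a8@(5,4):A
t=5: a0@(3,4):A a1@(5,3):A a2@(2,3):A a3@(1,4):A a4@(2,5):A a5@(2,2):A a6@(0,0):B a7@(1,1):A a8@(5,4):A
t=6: a0@(3,4):A a1@(5,3):A a2@(2,3):A a3@(1,4):A a4@(2,5):A a5@(2,2):A a6@(0,1):B a7@(1,1):A a8@(5,4):A
t=7: a0@(3,4):A a1@(5,3):A a2@(2,3):A a3@(1,4):A a4@(2,5):A a5@(2,2):A a6@(0,0):B a7@(1,1):A a8@(5,4):A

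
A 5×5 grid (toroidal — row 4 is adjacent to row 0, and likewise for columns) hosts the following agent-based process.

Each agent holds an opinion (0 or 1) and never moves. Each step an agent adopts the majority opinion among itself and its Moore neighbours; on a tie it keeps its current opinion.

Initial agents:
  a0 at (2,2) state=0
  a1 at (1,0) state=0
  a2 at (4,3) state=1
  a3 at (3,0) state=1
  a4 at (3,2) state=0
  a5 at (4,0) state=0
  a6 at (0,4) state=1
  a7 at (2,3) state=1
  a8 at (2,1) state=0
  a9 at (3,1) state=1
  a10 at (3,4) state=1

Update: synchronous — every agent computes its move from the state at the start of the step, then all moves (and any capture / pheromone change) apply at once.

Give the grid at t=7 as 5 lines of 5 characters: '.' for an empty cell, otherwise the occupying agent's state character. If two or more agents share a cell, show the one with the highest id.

....1
0....
.001.
100.1
1..1.

t=1: a0@(2,2):0 a1@(1,0):0 a2@(4,3):1 a3@(3,0):1 a4@(3,2):0 a5@(4,0):1 a6@(0,4):1 a7@(2,3):1 a8@(2,1):0 a9@(3,1):0 a10@(3,4):1
t=2: (unchanged — steady state)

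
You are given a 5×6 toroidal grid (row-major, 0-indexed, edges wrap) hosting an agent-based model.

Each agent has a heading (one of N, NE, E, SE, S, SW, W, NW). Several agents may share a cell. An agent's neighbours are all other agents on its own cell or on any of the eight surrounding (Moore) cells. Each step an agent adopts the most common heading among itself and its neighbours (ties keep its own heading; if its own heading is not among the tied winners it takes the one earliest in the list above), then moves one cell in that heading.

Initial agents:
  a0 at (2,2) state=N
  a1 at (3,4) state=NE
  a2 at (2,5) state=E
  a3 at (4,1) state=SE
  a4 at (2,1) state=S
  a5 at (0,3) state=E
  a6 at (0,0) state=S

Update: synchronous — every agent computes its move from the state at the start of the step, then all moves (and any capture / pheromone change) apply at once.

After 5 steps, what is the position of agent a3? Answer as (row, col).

t=1: a0@(1,2):N a1@(2,5):NE a2@(2,0):E a3@(0,2):SE a4@(3,1):S a5@(0,4):E a6@(1,0):S
t=2: a0@(0,2):N a1@(1,0):NE a2@(3,0):S a3@(1,3):SE a4@(4,1):S a5@(0,5):E a6@(2,0):S
t=3: a0@(4,2):N a1@(0,1):NE a2@(4,0):S a3@(2,4):SE a4@(0,1):S a5@(0,0):E a6@(3,0):S
t=4: a0@(3,2):N a1@(1,1):S a2@(0,0):S a3@(3,5):SE a4@(1,1):S a5@(1,0):S a6@(4,0):S
t=5: a0@(2,2):N a1@(2,1):S a2@(1,0):S a3@(4,0):SE a4@(2,1):S a5@(2,0):S a6@(0,0):S

(4, 0)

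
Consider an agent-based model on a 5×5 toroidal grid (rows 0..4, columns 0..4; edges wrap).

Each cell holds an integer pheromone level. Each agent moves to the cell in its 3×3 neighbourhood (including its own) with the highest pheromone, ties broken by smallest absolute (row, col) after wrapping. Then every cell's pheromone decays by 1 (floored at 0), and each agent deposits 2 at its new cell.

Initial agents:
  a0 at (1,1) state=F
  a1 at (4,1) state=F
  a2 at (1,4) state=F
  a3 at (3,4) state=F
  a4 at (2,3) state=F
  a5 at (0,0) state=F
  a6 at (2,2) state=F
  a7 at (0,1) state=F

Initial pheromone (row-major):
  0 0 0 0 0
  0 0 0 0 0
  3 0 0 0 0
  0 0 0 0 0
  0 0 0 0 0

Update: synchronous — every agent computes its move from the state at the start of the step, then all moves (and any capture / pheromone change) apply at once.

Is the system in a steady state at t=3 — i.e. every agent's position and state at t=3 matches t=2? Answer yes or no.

no

t=1: a0@(2,0) a1@(0,0) a2@(2,0) a3@(2,0) a4@(1,2) a5@(0,0) a6@(1,1) a7@(0,0) | pheromone: 6 0 0 0 0 / 0 2 2 0 0 / 8 0 0 0 0 / 0 0 0 0 0 / 0 0 0 0 0
t=2: a0@(2,0) a1@(0,0) a2@(2,0) a3@(2,0) a4@(1,1) a5@(0,0) a6@(2,0) a7@(0,0) | pheromone: 11 0 0 0 0 / 0 3 1 0 0 / 15 0 0 0 0 / 0 0 0 0 0 / 0 0 0 0 0
t=3: a0@(2,0) a1@(0,0) a2@(2,0) a3@(2,0) a4@(2,0) a5@(0,0) a6@(2,0) a7@(0,0) | pheromone: 16 0 0 0 0 / 0 2 0 0 0 / 24 0 0 0 0 / 0 0 0 0 0 / 0 0 0 0 0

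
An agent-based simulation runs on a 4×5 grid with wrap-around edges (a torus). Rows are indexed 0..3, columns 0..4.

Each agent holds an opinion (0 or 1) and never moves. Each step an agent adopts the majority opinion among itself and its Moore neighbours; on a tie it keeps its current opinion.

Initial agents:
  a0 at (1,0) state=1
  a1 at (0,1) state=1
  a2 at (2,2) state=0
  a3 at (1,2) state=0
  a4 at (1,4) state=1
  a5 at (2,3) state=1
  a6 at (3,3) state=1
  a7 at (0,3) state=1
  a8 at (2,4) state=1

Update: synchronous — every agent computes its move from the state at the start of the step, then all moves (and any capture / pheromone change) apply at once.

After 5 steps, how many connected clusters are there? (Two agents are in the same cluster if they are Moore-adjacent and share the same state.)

t=1: a0@(1,0):1 a1@(0,1):1 a2@(2,2):0 a3@(1,2):1 a4@(1,4):1 a5@(2,3):1 a6@(3,3):1 a7@(0,3):1 a8@(2,4):1
t=2: a0@(1,0):1 a1@(0,1):1 a2@(2,2):1 a3@(1,2):1 a4@(1,4):1 a5@(2,3):1 a6@(3,3):1 a7@(0,3):1 a8@(2,4):1
t=3: (unchanged — steady state)

1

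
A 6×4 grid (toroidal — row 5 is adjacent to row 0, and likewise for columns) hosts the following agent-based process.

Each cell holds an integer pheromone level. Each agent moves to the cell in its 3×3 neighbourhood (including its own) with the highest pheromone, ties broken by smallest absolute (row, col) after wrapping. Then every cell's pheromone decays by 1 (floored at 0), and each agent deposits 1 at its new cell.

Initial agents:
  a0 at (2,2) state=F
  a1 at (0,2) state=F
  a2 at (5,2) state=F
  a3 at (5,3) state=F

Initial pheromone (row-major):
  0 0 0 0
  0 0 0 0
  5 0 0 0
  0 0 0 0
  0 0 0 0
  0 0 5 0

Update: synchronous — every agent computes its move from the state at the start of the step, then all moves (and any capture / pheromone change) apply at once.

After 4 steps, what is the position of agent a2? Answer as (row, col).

t=1: a0@(1,1) a1@(5,2) a2@(5,2) a3@(5,2) | pheromone: 0 0 0 0 / 0 1 0 0 / 4 0 0 0 / 0 0 0 0 / 0 0 0 0 / 0 0 7 0
t=2: a0@(2,0) a1@(5,2) a2@(5,2) a3@(5,2) | pheromone: 0 0 0 0 / 0 0 0 0 / 4 0 0 0 / 0 0 0 0 / 0 0 0 0 / 0 0 9 0
t=3: a0@(2,0) a1@(5,2) a2@(5,2) a3@(5,2) | pheromone: 0 0 0 0 / 0 0 0 0 / 4 0 0 0 / 0 0 0 0 / 0 0 0 0 / 0 0 11 0
t=4: a0@(2,0) a1@(5,2) a2@(5,2) a3@(5,2) | pheromone: 0 0 0 0 / 0 0 0 0 / 4 0 0 0 / 0 0 0 0 / 0 0 0 0 / 0 0 13 0

(5, 2)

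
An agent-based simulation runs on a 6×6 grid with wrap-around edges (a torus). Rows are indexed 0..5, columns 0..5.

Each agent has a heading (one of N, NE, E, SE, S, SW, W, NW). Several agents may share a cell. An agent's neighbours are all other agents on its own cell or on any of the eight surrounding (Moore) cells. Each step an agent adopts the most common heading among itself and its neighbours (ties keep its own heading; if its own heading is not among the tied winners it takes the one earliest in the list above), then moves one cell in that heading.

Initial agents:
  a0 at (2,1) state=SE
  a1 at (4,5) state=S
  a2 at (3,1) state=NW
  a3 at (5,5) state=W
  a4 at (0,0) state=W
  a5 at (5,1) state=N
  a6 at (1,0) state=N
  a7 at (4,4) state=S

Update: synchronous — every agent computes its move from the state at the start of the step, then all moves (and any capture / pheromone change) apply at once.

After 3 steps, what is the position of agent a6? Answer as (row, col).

t=1: a0@(3,2):SE a1@(5,5):S a2@(2,0):NW a3@(5,4):W a4@(0,5):W a5@(4,1):N a6@(0,0):N a7@(5,4):S
t=2: a0@(4,3):SE a1@(0,5):S a2@(1,5):NW a3@(5,3):W a4@(0,4):W a5@(3,1):N a6@(5,0):N a7@(0,4):S
t=3: a0@(5,4):SE a1@(1,5):S a2@(2,5):S a3@(5,2):W a4@(0,3):W a5@(2,1):N a6@(4,0):N a7@(1,4):S

(4, 0)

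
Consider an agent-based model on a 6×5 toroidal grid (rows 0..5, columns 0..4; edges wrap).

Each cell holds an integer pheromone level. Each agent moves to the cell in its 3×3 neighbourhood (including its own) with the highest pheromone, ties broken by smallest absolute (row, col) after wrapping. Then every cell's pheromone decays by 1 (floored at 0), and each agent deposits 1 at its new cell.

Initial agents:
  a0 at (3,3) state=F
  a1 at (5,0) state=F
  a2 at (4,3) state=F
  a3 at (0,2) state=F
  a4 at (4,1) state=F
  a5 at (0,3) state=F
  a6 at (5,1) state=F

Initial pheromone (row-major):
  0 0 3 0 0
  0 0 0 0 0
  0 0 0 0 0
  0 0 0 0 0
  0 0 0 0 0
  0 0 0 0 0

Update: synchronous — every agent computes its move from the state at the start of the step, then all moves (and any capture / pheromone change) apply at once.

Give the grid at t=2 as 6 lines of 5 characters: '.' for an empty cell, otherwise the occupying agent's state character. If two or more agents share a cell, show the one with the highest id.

t=1: a0@(2,2) a1@(0,0) a2@(3,2) a3@(0,2) a4@(3,0) a5@(0,2) a6@(0,2) | pheromone: 1 0 5 0 0 / 0 0 0 0 0 / 0 0 1 0 0 / 1 0 1 0 0 / 0 0 0 0 0 / 0 0 0 0 0
t=2: a0@(2,2) a1@(0,0) a2@(2,2) a3@(0,2) a4@(3,0) a5@(0,2) a6@(0,2) | pheromone: 1 0 7 0 0 / 0 0 0 0 0 / 0 0 2 0 0 / 1 0 0 0 0 / 0 0 0 0 0 / 0 0 0 0 0

F.F..
.....
..F..
F....
.....
.....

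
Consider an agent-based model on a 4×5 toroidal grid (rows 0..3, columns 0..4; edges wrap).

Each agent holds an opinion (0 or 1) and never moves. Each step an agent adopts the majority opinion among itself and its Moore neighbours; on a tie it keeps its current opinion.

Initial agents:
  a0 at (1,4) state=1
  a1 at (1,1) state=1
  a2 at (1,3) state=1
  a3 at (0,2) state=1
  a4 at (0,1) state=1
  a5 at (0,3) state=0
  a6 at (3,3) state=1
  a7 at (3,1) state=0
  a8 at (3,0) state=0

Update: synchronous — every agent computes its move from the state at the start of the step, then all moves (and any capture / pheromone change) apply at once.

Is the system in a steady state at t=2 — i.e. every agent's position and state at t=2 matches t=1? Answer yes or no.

yes

t=1: a0@(1,4):1 a1@(1,1):1 a2@(1,3):1 a3@(0,2):1 a4@(0,1):1 a5@(0,3):1 a6@(3,3):1 a7@(3,1):0 a8@(3,0):0
t=2: (unchanged — steady state)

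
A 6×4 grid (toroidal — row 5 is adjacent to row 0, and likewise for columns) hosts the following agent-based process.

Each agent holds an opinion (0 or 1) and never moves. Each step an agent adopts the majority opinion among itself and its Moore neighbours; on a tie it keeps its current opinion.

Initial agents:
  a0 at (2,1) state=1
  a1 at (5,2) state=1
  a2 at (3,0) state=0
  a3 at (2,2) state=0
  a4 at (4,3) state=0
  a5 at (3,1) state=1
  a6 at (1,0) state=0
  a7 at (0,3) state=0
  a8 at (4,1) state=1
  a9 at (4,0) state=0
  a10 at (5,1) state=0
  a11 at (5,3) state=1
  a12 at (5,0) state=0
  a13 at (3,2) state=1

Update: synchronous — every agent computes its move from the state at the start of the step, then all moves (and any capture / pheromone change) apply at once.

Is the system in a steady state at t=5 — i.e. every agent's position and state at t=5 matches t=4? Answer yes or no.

t=1: a0@(2,1):1 a1@(5,2):1 a2@(3,0):0 a3@(2,2):1 a4@(4,3):0 a5@(3,1):1 a6@(1,0):0 a7@(0,3):0 a8@(4,1):1 a9@(4,0):0 a10@(5,1):0 a11@(5,3):0 a12@(5,0):0 a13@(3,2):1
t=2: a0@(2,1):1 a1@(5,2):0 a2@(3,0):0 a3@(2,2):1 a4@(4,3):0 a5@(3,1):1 a6@(1,0):0 a7@(0,3):0 a8@(4,1):1 a9@(4,0):0 a10@(5,1):0 a11@(5,3):0 a12@(5,0):0 a13@(3,2):1
t=3: a0@(2,1):1 a1@(5,2):0 a2@(3,0):0 a3@(2,2):1 a4@(4,3):0 a5@(3,1):1 a6@(1,0):0 a7@(0,3):0 a8@(4,1):0 a9@(4,0):0 a10@(5,1):0 a11@(5,3):0 a12@(5,0):0 a13@(3,2):1
t=4: (unchanged — steady state)

yes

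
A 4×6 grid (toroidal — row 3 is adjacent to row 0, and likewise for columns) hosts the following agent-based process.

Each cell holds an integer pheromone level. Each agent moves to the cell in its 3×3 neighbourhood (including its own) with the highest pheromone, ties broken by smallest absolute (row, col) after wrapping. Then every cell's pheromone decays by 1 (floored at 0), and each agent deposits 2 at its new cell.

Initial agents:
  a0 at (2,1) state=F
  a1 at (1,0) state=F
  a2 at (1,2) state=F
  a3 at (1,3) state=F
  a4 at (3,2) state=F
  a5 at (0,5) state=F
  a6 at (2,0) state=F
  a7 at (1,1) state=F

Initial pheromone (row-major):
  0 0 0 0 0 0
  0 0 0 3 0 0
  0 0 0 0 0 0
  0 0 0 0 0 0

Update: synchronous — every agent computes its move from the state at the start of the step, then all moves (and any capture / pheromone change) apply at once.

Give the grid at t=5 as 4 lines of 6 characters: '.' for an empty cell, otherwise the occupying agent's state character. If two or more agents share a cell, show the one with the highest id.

F.....
...F..
......
......

t=1: a0@(1,0) a1@(0,0) a2@(1,3) a3@(1,3) a4@(0,1) a5@(0,0) a6@(1,0) a7@(0,0) | pheromone: 6 2 0 0 0 0 / 4 0 0 6 0 0 / 0 0 0 0 0 0 / 0 0 0 0 0 0
t=2: a0@(0,0) a1@(0,0) a2@(1,3) a3@(1,3) a4@(0,0) a5@(0,0) a6@(0,0) a7@(0,0) | pheromone: 17 1 0 0 0 0 / 3 0 0 9 0 0 / 0 0 0 0 0 0 / 0 0 0 0 0 0
t=3: a0@(0,0) a1@(0,0) a2@(1,3) a3@(1,3) a4@(0,0) a5@(0,0) a6@(0,0) a7@(0,0) | pheromone: 28 0 0 0 0 0 / 2 0 0 12 0 0 / 0 0 0 0 0 0 / 0 0 0 0 0 0
t=4: a0@(0,0) a1@(0,0) a2@(1,3) a3@(1,3) a4@(0,0) a5@(0,0) a6@(0,0) a7@(0,0) | pheromone: 39 0 0 0 0 0 / 1 0 0 15 0 0 / 0 0 0 0 0 0 / 0 0 0 0 0 0
t=5: a0@(0,0) a1@(0,0) a2@(1,3) a3@(1,3) a4@(0,0) a5@(0,0) a6@(0,0) a7@(0,0) | pheromone: 50 0 0 0 0 0 / 0 0 0 18 0 0 / 0 0 0 0 0 0 / 0 0 0 0 0 0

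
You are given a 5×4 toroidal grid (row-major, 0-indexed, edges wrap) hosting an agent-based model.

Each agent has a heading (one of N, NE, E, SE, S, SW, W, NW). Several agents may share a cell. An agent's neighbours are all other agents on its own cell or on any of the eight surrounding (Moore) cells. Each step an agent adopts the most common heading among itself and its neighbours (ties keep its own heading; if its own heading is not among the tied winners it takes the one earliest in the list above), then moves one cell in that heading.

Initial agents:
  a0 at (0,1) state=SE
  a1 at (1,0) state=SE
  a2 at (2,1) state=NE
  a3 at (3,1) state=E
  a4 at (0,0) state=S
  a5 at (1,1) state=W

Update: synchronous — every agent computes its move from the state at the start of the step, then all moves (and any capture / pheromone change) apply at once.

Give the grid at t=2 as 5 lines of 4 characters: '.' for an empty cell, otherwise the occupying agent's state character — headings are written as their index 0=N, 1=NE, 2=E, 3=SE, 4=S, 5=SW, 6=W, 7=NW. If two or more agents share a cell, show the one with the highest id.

....
....
..33
..33
...3

t=1: a0@(1,2):SE a1@(2,1):SE a2@(1,2):NE a3@(3,2):E a4@(1,1):SE a5@(2,2):SE
t=2: a0@(2,3):SE a1@(3,2):SE a2@(2,3):SE a3@(4,3):SE a4@(2,2):SE a5@(3,3):SE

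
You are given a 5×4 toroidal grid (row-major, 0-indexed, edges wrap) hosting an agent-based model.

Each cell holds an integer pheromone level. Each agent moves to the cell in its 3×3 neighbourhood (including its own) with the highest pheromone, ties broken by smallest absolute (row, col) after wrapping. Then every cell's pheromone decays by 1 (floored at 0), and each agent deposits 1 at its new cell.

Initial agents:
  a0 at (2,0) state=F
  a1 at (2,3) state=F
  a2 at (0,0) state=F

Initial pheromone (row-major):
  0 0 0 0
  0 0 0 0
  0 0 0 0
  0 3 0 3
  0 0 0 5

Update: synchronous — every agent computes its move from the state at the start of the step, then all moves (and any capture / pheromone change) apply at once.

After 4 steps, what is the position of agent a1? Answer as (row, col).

t=1: a0@(3,1) a1@(3,3) a2@(4,3) | pheromone: 0 0 0 0 / 0 0 0 0 / 0 0 0 0 / 0 3 0 3 / 0 0 0 5
t=2: a0@(3,1) a1@(4,3) a2@(4,3) | pheromone: 0 0 0 0 / 0 0 0 0 / 0 0 0 0 / 0 3 0 2 / 0 0 0 6
t=3: a0@(3,1) a1@(4,3) a2@(4,3) | pheromone: 0 0 0 0 / 0 0 0 0 / 0 0 0 0 / 0 3 0 1 / 0 0 0 7
t=4: a0@(3,1) a1@(4,3) a2@(4,3) | pheromone: 0 0 0 0 / 0 0 0 0 / 0 0 0 0 / 0 3 0 0 / 0 0 0 8

(4, 3)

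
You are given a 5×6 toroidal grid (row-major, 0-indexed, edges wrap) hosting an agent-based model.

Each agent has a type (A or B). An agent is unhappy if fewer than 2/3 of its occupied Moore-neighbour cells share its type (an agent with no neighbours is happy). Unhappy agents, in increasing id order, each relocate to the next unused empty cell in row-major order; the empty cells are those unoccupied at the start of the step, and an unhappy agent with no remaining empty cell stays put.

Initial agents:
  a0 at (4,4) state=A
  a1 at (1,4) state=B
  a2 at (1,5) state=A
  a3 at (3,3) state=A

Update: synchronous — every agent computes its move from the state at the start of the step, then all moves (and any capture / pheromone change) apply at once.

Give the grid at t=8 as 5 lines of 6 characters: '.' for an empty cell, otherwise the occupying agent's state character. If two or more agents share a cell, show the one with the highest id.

..BA..
......
......
...A..
....A.

t=1: a0@(4,4):A a1@(0,0):B a2@(0,1):A a3@(3,3):A
t=2: a0@(4,4):A a1@(0,2):B a2@(0,3):A a3@(3,3):A
t=3: a0@(4,4):A a1@(0,0):B a2@(0,1):A a3@(3,3):A
t=4: a0@(4,4):A a1@(0,2):B a2@(0,3):A a3@(3,3):A
t=5: a0@(4,4):A a1@(0,0):B a2@(0,1):A a3@(3,3):A
t=6: a0@(4,4):A a1@(0,2):B a2@(0,3):A a3@(3,3):A
t=7: a0@(4,4):A a1@(0,0):B a2@(0,1):A a3@(3,3):A
t=8: a0@(4,4):A a1@(0,2):B a2@(0,3):A a3@(3,3):A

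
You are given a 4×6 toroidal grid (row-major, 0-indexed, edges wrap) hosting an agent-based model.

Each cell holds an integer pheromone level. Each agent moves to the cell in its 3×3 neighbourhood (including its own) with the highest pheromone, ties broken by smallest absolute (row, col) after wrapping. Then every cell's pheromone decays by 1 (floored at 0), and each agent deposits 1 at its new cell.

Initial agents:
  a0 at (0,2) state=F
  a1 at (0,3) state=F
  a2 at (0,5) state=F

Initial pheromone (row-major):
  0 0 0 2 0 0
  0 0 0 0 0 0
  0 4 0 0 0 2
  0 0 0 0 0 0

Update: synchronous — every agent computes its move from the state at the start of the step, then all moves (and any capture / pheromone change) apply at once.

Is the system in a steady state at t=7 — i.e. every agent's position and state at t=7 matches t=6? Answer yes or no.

yes

t=1: a0@(0,3) a1@(0,3) a2@(0,0) | pheromone: 1 0 0 3 0 0 / 0 0 0 0 0 0 / 0 3 0 0 0 1 / 0 0 0 0 0 0
t=2: a0@(0,3) a1@(0,3) a2@(0,0) | pheromone: 1 0 0 4 0 0 / 0 0 0 0 0 0 / 0 2 0 0 0 0 / 0 0 0 0 0 0
t=3: a0@(0,3) a1@(0,3) a2@(0,0) | pheromone: 1 0 0 5 0 0 / 0 0 0 0 0 0 / 0 1 0 0 0 0 / 0 0 0 0 0 0
t=4: a0@(0,3) a1@(0,3) a2@(0,0) | pheromone: 1 0 0 6 0 0 / 0 0 0 0 0 0 / 0 0 0 0 0 0 / 0 0 0 0 0 0
t=5: a0@(0,3) a1@(0,3) a2@(0,0) | pheromone: 1 0 0 7 0 0 / 0 0 0 0 0 0 / 0 0 0 0 0 0 / 0 0 0 0 0 0
t=6: a0@(0,3) a1@(0,3) a2@(0,0) | pheromone: 1 0 0 8 0 0 / 0 0 0 0 0 0 / 0 0 0 0 0 0 / 0 0 0 0 0 0
t=7: a0@(0,3) a1@(0,3) a2@(0,0) | pheromone: 1 0 0 9 0 0 / 0 0 0 0 0 0 / 0 0 0 0 0 0 / 0 0 0 0 0 0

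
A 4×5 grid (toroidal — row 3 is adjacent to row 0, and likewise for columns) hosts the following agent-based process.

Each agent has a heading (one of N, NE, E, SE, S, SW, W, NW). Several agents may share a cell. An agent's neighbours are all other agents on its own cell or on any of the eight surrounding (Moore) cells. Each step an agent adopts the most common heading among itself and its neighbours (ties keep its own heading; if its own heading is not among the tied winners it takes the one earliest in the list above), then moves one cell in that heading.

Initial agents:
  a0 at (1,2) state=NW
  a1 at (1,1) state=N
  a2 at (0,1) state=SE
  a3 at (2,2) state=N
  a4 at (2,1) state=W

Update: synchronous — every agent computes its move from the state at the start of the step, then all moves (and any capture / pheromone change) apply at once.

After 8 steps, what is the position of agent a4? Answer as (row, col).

(2, 1)

t=1: a0@(0,2):N a1@(0,1):N a2@(1,2):SE a3@(1,2):N a4@(1,1):N
t=2: a0@(3,2):N a1@(3,1):N a2@(0,2):N a3@(0,2):N a4@(0,1):N
t=3: a0@(2,2):N a1@(2,1):N a2@(3,2):N a3@(3,2):N a4@(3,1):N
t=4: a0@(1,2):N a1@(1,1):N a2@(2,2):N a3@(2,2):N a4@(2,1):N
t=5: a0@(0,2):N a1@(0,1):N a2@(1,2):N a3@(1,2):N a4@(1,1):N
t=6: a0@(3,2):N a1@(3,1):N a2@(0,2):N a3@(0,2):N a4@(0,1):N
t=7: a0@(2,2):N a1@(2,1):N a2@(3,2):N a3@(3,2):N a4@(3,1):N
t=8: a0@(1,2):N a1@(1,1):N a2@(2,2):N a3@(2,2):N a4@(2,1):N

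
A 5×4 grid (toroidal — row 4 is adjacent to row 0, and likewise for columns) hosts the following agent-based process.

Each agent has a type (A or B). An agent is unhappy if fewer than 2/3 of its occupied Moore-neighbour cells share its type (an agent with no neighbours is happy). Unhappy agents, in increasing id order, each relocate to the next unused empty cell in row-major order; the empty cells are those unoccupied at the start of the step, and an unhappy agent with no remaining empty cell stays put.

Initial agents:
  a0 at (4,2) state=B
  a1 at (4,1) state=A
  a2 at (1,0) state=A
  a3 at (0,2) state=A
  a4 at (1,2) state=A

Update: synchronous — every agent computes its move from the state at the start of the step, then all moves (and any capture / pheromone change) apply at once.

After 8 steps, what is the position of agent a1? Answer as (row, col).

(0, 1)

t=1: a0@(0,0):B a1@(0,1):A a2@(1,0):A a3@(0,2):A a4@(1,2):A
t=2: a0@(0,3):B a1@(0,1):A a2@(1,1):A a3@(0,2):A a4@(1,2):A
t=3: a0@(0,0):B a1@(0,1):A a2@(1,1):A a3@(0,2):A a4@(1,2):A
t=4: a0@(0,3):B a1@(0,1):A a2@(1,1):A a3@(0,2):A a4@(1,2):A
t=5: a0@(0,0):B a1@(0,1):A a2@(1,1):A a3@(0,2):A a4@(1,2):A
t=6: a0@(0,3):B a1@(0,1):A a2@(1,1):A a3@(0,2):A a4@(1,2):A
t=7: a0@(0,0):B a1@(0,1):A a2@(1,1):A a3@(0,2):A a4@(1,2):A
t=8: a0@(0,3):B a1@(0,1):A a2@(1,1):A a3@(0,2):A a4@(1,2):A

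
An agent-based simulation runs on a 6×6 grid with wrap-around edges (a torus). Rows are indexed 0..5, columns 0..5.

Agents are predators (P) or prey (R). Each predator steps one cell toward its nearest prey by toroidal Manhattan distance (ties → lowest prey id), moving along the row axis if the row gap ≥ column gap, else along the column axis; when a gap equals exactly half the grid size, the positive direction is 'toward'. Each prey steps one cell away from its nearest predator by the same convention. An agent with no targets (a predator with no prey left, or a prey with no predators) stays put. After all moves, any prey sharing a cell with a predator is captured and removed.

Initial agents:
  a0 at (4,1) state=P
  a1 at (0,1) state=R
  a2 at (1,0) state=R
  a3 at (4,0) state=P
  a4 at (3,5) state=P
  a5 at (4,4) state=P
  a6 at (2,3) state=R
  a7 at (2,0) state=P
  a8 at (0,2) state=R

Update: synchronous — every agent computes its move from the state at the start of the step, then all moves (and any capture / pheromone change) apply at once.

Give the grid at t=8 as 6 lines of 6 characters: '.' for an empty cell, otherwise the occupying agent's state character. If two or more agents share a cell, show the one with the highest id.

t=1: a0@(5,1):P a1@(1,1):R a2@(0,0):R a3@(5,0):P a4@(2,5):P a5@(3,4):P a6@(2,2):R a7@(1,0):P a8@(1,2):R
t=2: a0@(0,1):P a1@(1,2):R a2@(1,0):R a3@(0,0):P a4@(2,0):P a5@(3,3):P a6@(2,1):R a7@(1,1):P a8@(1,3):R
t=3: a0@(1,1):P a1@(1,3):R a2@(2,0):R a3@(1,0):P a4@(1,0):P a5@(2,3):P a6@(2,2):R a7@(1,2):P a8@(0,3):R
t=4: a0@(1,2):P a1@(0,3):R a2@(3,0):R a3@(2,0):P a4@(2,0):P a5@(1,3):P a6@(2,1):R a7@(1,3):P a8@(5,3):R
t=5: a0@(0,2):P a1@(5,3):R a2@(4,0):R a3@(3,0):P a4@(3,0):P a5@(0,3):P a6@(2,2):R a7@(0,3):P a8@(4,3):R
t=6: a0@(5,2):P a1@(4,3):R a2@(5,0):R a3@(4,0):P a4@(4,0):P a5@(5,3):P a6@(3,2):R a7@(5,3):P a8@(3,3):R
t=7: a0@(4,2):P a1@(3,3):R a2@(0,0):R a3@(5,0):P a4@(5,0):P a5@(4,3):P a6@(2,2):R a7@(4,3):P a8@(2,3):R
t=8: a0@(3,2):P a1@(2,3):R a2@(1,0):R a3@(0,0):P a4@(0,0):P a5@(3,3):P a6@(1,2):R a7@(3,3):P a8@(1,3):R

P.....
R.RR..
...R..
..PP..
......
......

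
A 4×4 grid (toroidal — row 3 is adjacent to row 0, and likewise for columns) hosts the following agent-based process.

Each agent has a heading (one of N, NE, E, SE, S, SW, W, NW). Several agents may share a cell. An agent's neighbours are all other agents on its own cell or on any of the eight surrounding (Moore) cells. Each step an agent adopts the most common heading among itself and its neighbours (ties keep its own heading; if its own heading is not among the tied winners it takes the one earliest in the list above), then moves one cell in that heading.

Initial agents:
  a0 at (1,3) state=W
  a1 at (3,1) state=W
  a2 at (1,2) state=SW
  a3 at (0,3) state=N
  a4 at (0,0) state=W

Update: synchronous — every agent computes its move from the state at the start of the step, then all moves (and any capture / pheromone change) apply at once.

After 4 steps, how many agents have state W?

5

t=1: a0@(1,2):W a1@(3,0):W a2@(2,1):SW a3@(0,2):W a4@(0,3):W
t=2: a0@(1,1):W a1@(3,3):W a2@(2,0):W a3@(0,1):W a4@(0,2):W
t=3: a0@(1,0):W a1@(3,2):W a2@(2,3):W a3@(0,0):W a4@(0,1):W
t=4: a0@(1,3):W a1@(3,1):W a2@(2,2):W a3@(0,3):W a4@(0,0):W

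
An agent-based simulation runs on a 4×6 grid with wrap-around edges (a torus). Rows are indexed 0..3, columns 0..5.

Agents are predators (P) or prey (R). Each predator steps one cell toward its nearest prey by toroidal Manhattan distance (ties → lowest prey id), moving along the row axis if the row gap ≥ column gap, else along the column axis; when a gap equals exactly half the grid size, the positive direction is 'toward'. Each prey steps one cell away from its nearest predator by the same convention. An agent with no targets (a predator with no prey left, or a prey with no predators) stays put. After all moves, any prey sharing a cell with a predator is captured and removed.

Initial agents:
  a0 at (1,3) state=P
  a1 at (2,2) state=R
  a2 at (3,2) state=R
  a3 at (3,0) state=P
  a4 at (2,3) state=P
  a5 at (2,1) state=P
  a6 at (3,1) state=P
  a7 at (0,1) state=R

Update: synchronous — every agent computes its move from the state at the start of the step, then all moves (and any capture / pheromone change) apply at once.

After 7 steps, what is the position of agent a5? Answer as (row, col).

(1, 1)

t=1: a0@(2,3):P a1@(2,1):R a2@(3,3):R a3@(3,1):P a4@(2,2):P a5@(2,2):P a6@(3,2):P a7@(1,1):R
t=2: a0@(3,3):P a1@(1,1):R a2@(0,3):R a3@(2,1):P a4@(2,1):P a5@(2,1):P a6@(3,3):P a7@(0,1):R
t=3: a0@(0,3):P a1@(0,1):R a2@(1,3):R a3@(1,1):P a4@(1,1):P a5@(1,1):P a6@(0,3):P a7@(3,1):R
t=4: a0@(1,3):P a1@(3,1):R a2@(2,3):R a3@(0,1):P a4@(0,1):P a5@(0,1):P a6@(1,3):P a7@(2,1):R
t=5: a0@(2,3):P a1@(2,1):R a2@(3,3):R a3@(3,1):P a4@(3,1):P a5@(3,1):P a6@(2,3):P a7@(1,1):R
t=6: a0@(3,3):P a1@(1,1):R a2@(0,3):R a3@(2,1):P a4@(2,1):P a5@(2,1):P a6@(3,3):P a7@(0,1):R
t=7: a0@(0,3):P a1@(0,1):R a2@(1,3):R a3@(1,1):P a4@(1,1):P a5@(1,1):P a6@(0,3):P a7@(3,1):R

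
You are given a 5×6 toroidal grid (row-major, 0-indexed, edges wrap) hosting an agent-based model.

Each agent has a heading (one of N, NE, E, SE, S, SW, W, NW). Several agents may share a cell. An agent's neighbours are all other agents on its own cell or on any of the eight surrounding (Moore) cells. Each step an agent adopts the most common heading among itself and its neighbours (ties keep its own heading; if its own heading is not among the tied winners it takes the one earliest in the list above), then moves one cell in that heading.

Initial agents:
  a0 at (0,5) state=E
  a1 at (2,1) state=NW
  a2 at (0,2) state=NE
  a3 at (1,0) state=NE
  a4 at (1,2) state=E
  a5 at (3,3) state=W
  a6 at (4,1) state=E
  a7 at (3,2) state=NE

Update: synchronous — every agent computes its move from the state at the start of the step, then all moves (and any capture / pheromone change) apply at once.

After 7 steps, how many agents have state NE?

t=1: a0@(0,0):E a1@(1,2):NE a2@(0,3):E a3@(0,1):NE a4@(1,3):E a5@(3,2):W a6@(3,2):NE a7@(2,3):NE
t=2: a0@(0,1):E a1@(0,3):NE a2@(0,4):E a3@(4,2):NE a4@(1,4):E a5@(2,3):NE a6@(2,3):NE a7@(1,4):NE
t=3: a0@(0,2):E a1@(4,4):NE a2@(0,5):E a3@(3,3):NE a4@(0,5):NE a5@(1,4):NE a6@(1,4):NE a7@(0,5):NE
t=4: a0@(0,3):E a1@(3,5):NE a2@(4,0):NE a3@(2,4):NE a4@(4,0):NE a5@(0,5):NE a6@(0,5):NE a7@(4,0):NE
t=5: a0@(0,4):E a1@(2,0):NE a2@(3,1):NE a3@(1,5):NE a4@(3,1):NE a5@(4,0):NE a6@(4,0):NE a7@(3,1):NE
t=6: a0@(0,5):E a1@(1,1):NE a2@(2,2):NE a3@(0,0):NE a4@(2,2):NE a5@(3,1):NE a6@(3,1):NE a7@(2,2):NE
t=7: a0@(0,0):E a1@(0,2):NE a2@(1,3):NE a3@(4,1):NE a4@(1,3):NE a5@(2,2):NE a6@(2,2):NE a7@(1,3):NE

7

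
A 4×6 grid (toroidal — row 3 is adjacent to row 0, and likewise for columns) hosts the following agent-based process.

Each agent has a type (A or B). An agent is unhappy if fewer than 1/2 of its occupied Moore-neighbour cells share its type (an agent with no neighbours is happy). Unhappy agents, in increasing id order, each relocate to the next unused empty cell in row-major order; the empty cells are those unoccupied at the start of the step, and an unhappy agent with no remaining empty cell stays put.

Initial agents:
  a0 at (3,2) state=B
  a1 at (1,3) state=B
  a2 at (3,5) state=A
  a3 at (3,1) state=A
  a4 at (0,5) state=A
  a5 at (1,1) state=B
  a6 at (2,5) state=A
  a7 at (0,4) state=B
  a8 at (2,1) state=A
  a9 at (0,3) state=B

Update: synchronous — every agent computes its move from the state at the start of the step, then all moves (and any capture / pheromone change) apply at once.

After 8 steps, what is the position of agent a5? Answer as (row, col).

t=1: a0@(0,0):B a1@(1,3):B a2@(3,5):A a3@(3,1):A a4@(0,5):A a5@(0,1):B a6@(2,5):A a7@(0,4):B a8@(0,2):A a9@(0,3):B
t=2: a0@(1,0):B a1@(1,3):B a2@(3,5):A a3@(1,1):A a4@(1,2):A a5@(1,4):B a6@(2,5):A a7@(0,4):B a8@(1,5):A a9@(0,3):B
t=3: a0@(0,0):B a1@(1,3):B a2@(3,5):A a3@(1,1):A a4@(0,1):A a5@(1,4):B a6@(2,5):A a7@(0,4):B a8@(0,2):A a9@(0,3):B
t=4: a0@(0,5):B a1@(1,3):B a2@(1,0):A a3@(1,1):A a4@(0,1):A a5@(1,4):B a6@(2,5):A a7@(0,4):B a8@(0,2):A a9@(0,3):B
t=5: (unchanged — steady state)

(1, 4)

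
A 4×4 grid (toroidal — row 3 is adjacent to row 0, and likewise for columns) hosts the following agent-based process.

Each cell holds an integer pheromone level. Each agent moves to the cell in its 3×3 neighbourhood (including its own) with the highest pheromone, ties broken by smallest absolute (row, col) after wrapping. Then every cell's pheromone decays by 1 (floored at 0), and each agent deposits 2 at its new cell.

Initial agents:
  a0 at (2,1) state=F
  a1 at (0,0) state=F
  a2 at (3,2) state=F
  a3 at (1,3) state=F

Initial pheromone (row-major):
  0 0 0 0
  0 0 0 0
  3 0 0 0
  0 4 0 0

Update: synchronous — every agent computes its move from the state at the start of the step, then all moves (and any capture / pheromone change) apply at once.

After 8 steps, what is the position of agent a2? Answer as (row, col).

t=1: a0@(3,1) a1@(3,1) a2@(3,1) a3@(2,0) | pheromone: 0 0 0 0 / 0 0 0 0 / 4 0 0 0 / 0 9 0 0
t=2: a0@(3,1) a1@(3,1) a2@(3,1) a3@(3,1) | pheromone: 0 0 0 0 / 0 0 0 0 / 3 0 0 0 / 0 16 0 0
t=3: a0@(3,1) a1@(3,1) a2@(3,1) a3@(3,1) | pheromone: 0 0 0 0 / 0 0 0 0 / 2 0 0 0 / 0 23 0 0
t=4: a0@(3,1) a1@(3,1) a2@(3,1) a3@(3,1) | pheromone: 0 0 0 0 / 0 0 0 0 / 1 0 0 0 / 0 30 0 0
t=5: a0@(3,1) a1@(3,1) a2@(3,1) a3@(3,1) | pheromone: 0 0 0 0 / 0 0 0 0 / 0 0 0 0 / 0 37 0 0
t=6: a0@(3,1) a1@(3,1) a2@(3,1) a3@(3,1) | pheromone: 0 0 0 0 / 0 0 0 0 / 0 0 0 0 / 0 44 0 0
t=7: a0@(3,1) a1@(3,1) a2@(3,1) a3@(3,1) | pheromone: 0 0 0 0 / 0 0 0 0 / 0 0 0 0 / 0 51 0 0
t=8: a0@(3,1) a1@(3,1) a2@(3,1) a3@(3,1) | pheromone: 0 0 0 0 / 0 0 0 0 / 0 0 0 0 / 0 58 0 0

(3, 1)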